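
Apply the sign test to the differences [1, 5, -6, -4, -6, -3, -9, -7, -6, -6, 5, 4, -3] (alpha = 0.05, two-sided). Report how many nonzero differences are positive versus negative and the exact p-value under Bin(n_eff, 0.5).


Step 1: Discard zero differences. Original n = 13; n_eff = number of nonzero differences = 13.
Nonzero differences (with sign): +1, +5, -6, -4, -6, -3, -9, -7, -6, -6, +5, +4, -3
Step 2: Count signs: positive = 4, negative = 9.
Step 3: Under H0: P(positive) = 0.5, so the number of positives S ~ Bin(13, 0.5).
Step 4: Two-sided exact p-value = sum of Bin(13,0.5) probabilities at or below the observed probability = 0.266846.
Step 5: alpha = 0.05. fail to reject H0.

n_eff = 13, pos = 4, neg = 9, p = 0.266846, fail to reject H0.


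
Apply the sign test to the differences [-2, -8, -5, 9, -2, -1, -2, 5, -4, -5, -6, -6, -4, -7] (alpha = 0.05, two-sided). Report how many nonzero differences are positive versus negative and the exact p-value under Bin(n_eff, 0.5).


Step 1: Discard zero differences. Original n = 14; n_eff = number of nonzero differences = 14.
Nonzero differences (with sign): -2, -8, -5, +9, -2, -1, -2, +5, -4, -5, -6, -6, -4, -7
Step 2: Count signs: positive = 2, negative = 12.
Step 3: Under H0: P(positive) = 0.5, so the number of positives S ~ Bin(14, 0.5).
Step 4: Two-sided exact p-value = sum of Bin(14,0.5) probabilities at or below the observed probability = 0.012939.
Step 5: alpha = 0.05. reject H0.

n_eff = 14, pos = 2, neg = 12, p = 0.012939, reject H0.


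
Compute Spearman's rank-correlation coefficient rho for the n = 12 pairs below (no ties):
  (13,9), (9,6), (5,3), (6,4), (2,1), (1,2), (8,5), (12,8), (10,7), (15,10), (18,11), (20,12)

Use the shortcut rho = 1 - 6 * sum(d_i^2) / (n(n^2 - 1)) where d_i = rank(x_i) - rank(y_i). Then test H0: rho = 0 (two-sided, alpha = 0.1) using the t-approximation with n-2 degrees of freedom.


Step 1: Rank x and y separately (midranks; no ties here).
rank(x): 13->9, 9->6, 5->3, 6->4, 2->2, 1->1, 8->5, 12->8, 10->7, 15->10, 18->11, 20->12
rank(y): 9->9, 6->6, 3->3, 4->4, 1->1, 2->2, 5->5, 8->8, 7->7, 10->10, 11->11, 12->12
Step 2: d_i = R_x(i) - R_y(i); compute d_i^2.
  (9-9)^2=0, (6-6)^2=0, (3-3)^2=0, (4-4)^2=0, (2-1)^2=1, (1-2)^2=1, (5-5)^2=0, (8-8)^2=0, (7-7)^2=0, (10-10)^2=0, (11-11)^2=0, (12-12)^2=0
sum(d^2) = 2.
Step 3: rho = 1 - 6*2 / (12*(12^2 - 1)) = 1 - 12/1716 = 0.993007.
Step 4: Under H0, t = rho * sqrt((n-2)/(1-rho^2)) = 26.5990 ~ t(10).
Step 5: Two-sided p-value from the t-distribution with 10 df = 0.000000.
Step 6: alpha = 0.1. reject H0.

rho = 0.9930, p = 0.000000, reject H0 at alpha = 0.1.


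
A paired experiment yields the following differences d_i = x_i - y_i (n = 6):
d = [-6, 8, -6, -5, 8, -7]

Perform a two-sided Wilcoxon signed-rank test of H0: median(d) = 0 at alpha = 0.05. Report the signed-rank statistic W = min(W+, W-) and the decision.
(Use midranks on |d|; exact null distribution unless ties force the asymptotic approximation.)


Step 1: Drop any zero differences (none here) and take |d_i|.
|d| = [6, 8, 6, 5, 8, 7]
Step 2: Midrank |d_i| (ties get averaged ranks).
ranks: |6|->2.5, |8|->5.5, |6|->2.5, |5|->1, |8|->5.5, |7|->4
Step 3: Attach original signs; sum ranks with positive sign and with negative sign.
W+ = 5.5 + 5.5 = 11
W- = 2.5 + 2.5 + 1 + 4 = 10
(Check: W+ + W- = 21 should equal n(n+1)/2 = 21.)
Step 4: Test statistic W = min(W+, W-) = 10.
Step 5: Ties in |d|, so use the tie-corrected normal approximation.
        E[W] = n(n+1)/4 = 6*7/4 = 10.5.
        Tie groups: |d|=6 (t=2), |d|=8 (t=2); sum(t^3 - t) = 12.
        Var[W] = n(n+1)(2n+1)/24 - sum(t^3-t)/48 = 546/24 - 12/48 = 22.5.
        z = (W - E[W]) / sqrt(Var[W]) = (10 - 10.5) / 4.7434 = -0.1054.
        Two-sided p = 2*Phi(z) = 0.916051.
Step 6: alpha = 0.05. fail to reject H0.

W+ = 11, W- = 10, W = min = 10, p = 0.916051, fail to reject H0.


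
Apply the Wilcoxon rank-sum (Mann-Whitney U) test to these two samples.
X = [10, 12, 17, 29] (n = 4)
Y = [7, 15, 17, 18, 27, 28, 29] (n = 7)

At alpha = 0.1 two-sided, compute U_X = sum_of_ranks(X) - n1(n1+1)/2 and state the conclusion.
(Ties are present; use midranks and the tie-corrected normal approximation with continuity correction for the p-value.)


Step 1: Combine and sort all 11 observations; assign midranks.
sorted (value, group): (7,Y), (10,X), (12,X), (15,Y), (17,X), (17,Y), (18,Y), (27,Y), (28,Y), (29,X), (29,Y)
ranks: 7->1, 10->2, 12->3, 15->4, 17->5.5, 17->5.5, 18->7, 27->8, 28->9, 29->10.5, 29->10.5
Step 2: Rank sum for X: R1 = 2 + 3 + 5.5 + 10.5 = 21.
Step 3: U_X = R1 - n1(n1+1)/2 = 21 - 4*5/2 = 21 - 10 = 11.
       U_Y = n1*n2 - U_X = 28 - 11 = 17.
Step 4: Ties are present, so use the tie-corrected normal approximation (with continuity correction) for the p-value.
Step 5: p-value = 0.635059; compare to alpha = 0.1. fail to reject H0.

U_X = 11, p = 0.635059, fail to reject H0 at alpha = 0.1.


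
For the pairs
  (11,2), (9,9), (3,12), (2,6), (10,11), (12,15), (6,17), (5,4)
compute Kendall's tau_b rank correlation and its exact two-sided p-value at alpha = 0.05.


Step 1: Enumerate the 28 unordered pairs (i,j) with i<j and classify each by sign(x_j-x_i) * sign(y_j-y_i).
  (1,2):dx=-2,dy=+7->D; (1,3):dx=-8,dy=+10->D; (1,4):dx=-9,dy=+4->D; (1,5):dx=-1,dy=+9->D
  (1,6):dx=+1,dy=+13->C; (1,7):dx=-5,dy=+15->D; (1,8):dx=-6,dy=+2->D; (2,3):dx=-6,dy=+3->D
  (2,4):dx=-7,dy=-3->C; (2,5):dx=+1,dy=+2->C; (2,6):dx=+3,dy=+6->C; (2,7):dx=-3,dy=+8->D
  (2,8):dx=-4,dy=-5->C; (3,4):dx=-1,dy=-6->C; (3,5):dx=+7,dy=-1->D; (3,6):dx=+9,dy=+3->C
  (3,7):dx=+3,dy=+5->C; (3,8):dx=+2,dy=-8->D; (4,5):dx=+8,dy=+5->C; (4,6):dx=+10,dy=+9->C
  (4,7):dx=+4,dy=+11->C; (4,8):dx=+3,dy=-2->D; (5,6):dx=+2,dy=+4->C; (5,7):dx=-4,dy=+6->D
  (5,8):dx=-5,dy=-7->C; (6,7):dx=-6,dy=+2->D; (6,8):dx=-7,dy=-11->C; (7,8):dx=-1,dy=-13->C
Step 2: C = 15, D = 13, total pairs = 28.
Step 3: tau = (C - D)/(n(n-1)/2) = (15 - 13)/28 = 0.071429.
Step 4: Exact two-sided p-value (enumerate n! = 40320 permutations of y under H0): p = 0.904861.
Step 5: alpha = 0.05. fail to reject H0.

tau_b = 0.0714 (C=15, D=13), p = 0.904861, fail to reject H0.


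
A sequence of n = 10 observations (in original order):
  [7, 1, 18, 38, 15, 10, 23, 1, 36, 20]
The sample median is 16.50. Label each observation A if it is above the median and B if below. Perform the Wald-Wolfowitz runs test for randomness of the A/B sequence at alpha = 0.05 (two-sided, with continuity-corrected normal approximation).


Step 1: Compute median = 16.50; label A = above, B = below.
Labels in order: BBAABBABAA  (n_A = 5, n_B = 5)
Step 2: Count runs R = 6.
Step 3: Under H0 (random ordering), E[R] = 2*n_A*n_B/(n_A+n_B) + 1 = 2*5*5/10 + 1 = 6.0000.
        Var[R] = 2*n_A*n_B*(2*n_A*n_B - n_A - n_B) / ((n_A+n_B)^2 * (n_A+n_B-1)) = 2000/900 = 2.2222.
        SD[R] = 1.4907.
Step 4: R = E[R], so z = 0 with no continuity correction.
Step 5: Two-sided p-value via normal approximation = 2*(1 - Phi(|z|)) = 1.000000.
Step 6: alpha = 0.05. fail to reject H0.

R = 6, z = 0.0000, p = 1.000000, fail to reject H0.


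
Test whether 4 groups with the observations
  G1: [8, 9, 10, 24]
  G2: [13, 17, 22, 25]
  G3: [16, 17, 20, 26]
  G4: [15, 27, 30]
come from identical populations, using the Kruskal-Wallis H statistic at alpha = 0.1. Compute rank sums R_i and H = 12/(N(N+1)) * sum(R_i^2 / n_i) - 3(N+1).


Step 1: Combine all N = 15 observations and assign midranks.
sorted (value, group, rank): (8,G1,1), (9,G1,2), (10,G1,3), (13,G2,4), (15,G4,5), (16,G3,6), (17,G2,7.5), (17,G3,7.5), (20,G3,9), (22,G2,10), (24,G1,11), (25,G2,12), (26,G3,13), (27,G4,14), (30,G4,15)
Step 2: Sum ranks within each group.
R_1 = 17 (n_1 = 4)
R_2 = 33.5 (n_2 = 4)
R_3 = 35.5 (n_3 = 4)
R_4 = 34 (n_4 = 3)
Step 3: H = 12/(N(N+1)) * sum(R_i^2/n_i) - 3(N+1)
     = 12/(15*16) * (17^2/4 + 33.5^2/4 + 35.5^2/4 + 34^2/3) - 3*16
     = 0.050000 * 1053.21 - 48
     = 4.660417.
Step 4: Ties present; correction factor C = 1 - 6/(15^3 - 15) = 0.998214. Corrected H = 4.660417 / 0.998214 = 4.668754.
Step 5: Under H0, H ~ chi^2(3); p-value = 0.197723.
Step 6: alpha = 0.1. fail to reject H0.

H = 4.6688, df = 3, p = 0.197723, fail to reject H0.


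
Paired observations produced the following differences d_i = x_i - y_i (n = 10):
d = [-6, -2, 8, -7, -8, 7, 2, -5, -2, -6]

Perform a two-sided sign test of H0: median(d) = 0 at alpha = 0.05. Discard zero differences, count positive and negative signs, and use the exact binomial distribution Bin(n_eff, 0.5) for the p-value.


Step 1: Discard zero differences. Original n = 10; n_eff = number of nonzero differences = 10.
Nonzero differences (with sign): -6, -2, +8, -7, -8, +7, +2, -5, -2, -6
Step 2: Count signs: positive = 3, negative = 7.
Step 3: Under H0: P(positive) = 0.5, so the number of positives S ~ Bin(10, 0.5).
Step 4: Two-sided exact p-value = sum of Bin(10,0.5) probabilities at or below the observed probability = 0.343750.
Step 5: alpha = 0.05. fail to reject H0.

n_eff = 10, pos = 3, neg = 7, p = 0.343750, fail to reject H0.


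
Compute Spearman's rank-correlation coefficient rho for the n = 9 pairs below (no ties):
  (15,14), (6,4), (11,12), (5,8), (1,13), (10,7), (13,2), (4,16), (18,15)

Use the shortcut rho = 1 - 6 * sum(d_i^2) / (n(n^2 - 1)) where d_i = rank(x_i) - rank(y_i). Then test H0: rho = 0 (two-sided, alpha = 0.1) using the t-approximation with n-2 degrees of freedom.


Step 1: Rank x and y separately (midranks; no ties here).
rank(x): 15->8, 6->4, 11->6, 5->3, 1->1, 10->5, 13->7, 4->2, 18->9
rank(y): 14->7, 4->2, 12->5, 8->4, 13->6, 7->3, 2->1, 16->9, 15->8
Step 2: d_i = R_x(i) - R_y(i); compute d_i^2.
  (8-7)^2=1, (4-2)^2=4, (6-5)^2=1, (3-4)^2=1, (1-6)^2=25, (5-3)^2=4, (7-1)^2=36, (2-9)^2=49, (9-8)^2=1
sum(d^2) = 122.
Step 3: rho = 1 - 6*122 / (9*(9^2 - 1)) = 1 - 732/720 = -0.016667.
Step 4: Under H0, t = rho * sqrt((n-2)/(1-rho^2)) = -0.0441 ~ t(7).
Step 5: Two-sided p-value from the t-distribution with 7 df = 0.966055.
Step 6: alpha = 0.1. fail to reject H0.

rho = -0.0167, p = 0.966055, fail to reject H0 at alpha = 0.1.


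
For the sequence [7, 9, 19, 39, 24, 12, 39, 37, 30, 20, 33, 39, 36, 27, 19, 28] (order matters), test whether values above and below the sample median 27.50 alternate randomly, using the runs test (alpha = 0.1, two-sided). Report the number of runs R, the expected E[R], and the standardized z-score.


Step 1: Compute median = 27.50; label A = above, B = below.
Labels in order: BBBABBAAABAAABBA  (n_A = 8, n_B = 8)
Step 2: Count runs R = 8.
Step 3: Under H0 (random ordering), E[R] = 2*n_A*n_B/(n_A+n_B) + 1 = 2*8*8/16 + 1 = 9.0000.
        Var[R] = 2*n_A*n_B*(2*n_A*n_B - n_A - n_B) / ((n_A+n_B)^2 * (n_A+n_B-1)) = 14336/3840 = 3.7333.
        SD[R] = 1.9322.
Step 4: Continuity-corrected z = (R + 0.5 - E[R]) / SD[R] = (8 + 0.5 - 9.0000) / 1.9322 = -0.2588.
Step 5: Two-sided p-value via normal approximation = 2*(1 - Phi(|z|)) = 0.795809.
Step 6: alpha = 0.1. fail to reject H0.

R = 8, z = -0.2588, p = 0.795809, fail to reject H0.


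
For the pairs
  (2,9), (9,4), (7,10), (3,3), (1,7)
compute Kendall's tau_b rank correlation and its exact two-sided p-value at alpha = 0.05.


Step 1: Enumerate the 10 unordered pairs (i,j) with i<j and classify each by sign(x_j-x_i) * sign(y_j-y_i).
  (1,2):dx=+7,dy=-5->D; (1,3):dx=+5,dy=+1->C; (1,4):dx=+1,dy=-6->D; (1,5):dx=-1,dy=-2->C
  (2,3):dx=-2,dy=+6->D; (2,4):dx=-6,dy=-1->C; (2,5):dx=-8,dy=+3->D; (3,4):dx=-4,dy=-7->C
  (3,5):dx=-6,dy=-3->C; (4,5):dx=-2,dy=+4->D
Step 2: C = 5, D = 5, total pairs = 10.
Step 3: tau = (C - D)/(n(n-1)/2) = (5 - 5)/10 = 0.000000.
Step 4: Exact two-sided p-value (enumerate n! = 120 permutations of y under H0): p = 1.000000.
Step 5: alpha = 0.05. fail to reject H0.

tau_b = 0.0000 (C=5, D=5), p = 1.000000, fail to reject H0.


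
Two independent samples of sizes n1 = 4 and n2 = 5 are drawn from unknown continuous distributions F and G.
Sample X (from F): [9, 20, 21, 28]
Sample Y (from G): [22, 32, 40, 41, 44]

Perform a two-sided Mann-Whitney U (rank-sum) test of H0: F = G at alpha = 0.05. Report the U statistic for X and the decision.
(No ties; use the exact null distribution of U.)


Step 1: Combine and sort all 9 observations; assign midranks.
sorted (value, group): (9,X), (20,X), (21,X), (22,Y), (28,X), (32,Y), (40,Y), (41,Y), (44,Y)
ranks: 9->1, 20->2, 21->3, 22->4, 28->5, 32->6, 40->7, 41->8, 44->9
Step 2: Rank sum for X: R1 = 1 + 2 + 3 + 5 = 11.
Step 3: U_X = R1 - n1(n1+1)/2 = 11 - 4*5/2 = 11 - 10 = 1.
       U_Y = n1*n2 - U_X = 20 - 1 = 19.
Step 4: No ties, so the exact null distribution of U (based on enumerating the C(9,4) = 126 equally likely rank assignments) gives the two-sided p-value.
Step 5: p-value = 0.031746; compare to alpha = 0.05. reject H0.

U_X = 1, p = 0.031746, reject H0 at alpha = 0.05.


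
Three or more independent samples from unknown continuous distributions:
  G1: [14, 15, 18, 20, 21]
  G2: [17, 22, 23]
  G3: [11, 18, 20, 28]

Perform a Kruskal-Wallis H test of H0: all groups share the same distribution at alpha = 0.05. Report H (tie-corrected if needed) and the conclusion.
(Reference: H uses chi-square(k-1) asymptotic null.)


Step 1: Combine all N = 12 observations and assign midranks.
sorted (value, group, rank): (11,G3,1), (14,G1,2), (15,G1,3), (17,G2,4), (18,G1,5.5), (18,G3,5.5), (20,G1,7.5), (20,G3,7.5), (21,G1,9), (22,G2,10), (23,G2,11), (28,G3,12)
Step 2: Sum ranks within each group.
R_1 = 27 (n_1 = 5)
R_2 = 25 (n_2 = 3)
R_3 = 26 (n_3 = 4)
Step 3: H = 12/(N(N+1)) * sum(R_i^2/n_i) - 3(N+1)
     = 12/(12*13) * (27^2/5 + 25^2/3 + 26^2/4) - 3*13
     = 0.076923 * 523.133 - 39
     = 1.241026.
Step 4: Ties present; correction factor C = 1 - 12/(12^3 - 12) = 0.993007. Corrected H = 1.241026 / 0.993007 = 1.249765.
Step 5: Under H0, H ~ chi^2(2); p-value = 0.535324.
Step 6: alpha = 0.05. fail to reject H0.

H = 1.2498, df = 2, p = 0.535324, fail to reject H0.


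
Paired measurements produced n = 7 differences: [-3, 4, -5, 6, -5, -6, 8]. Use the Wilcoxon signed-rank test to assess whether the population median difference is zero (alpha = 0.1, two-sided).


Step 1: Drop any zero differences (none here) and take |d_i|.
|d| = [3, 4, 5, 6, 5, 6, 8]
Step 2: Midrank |d_i| (ties get averaged ranks).
ranks: |3|->1, |4|->2, |5|->3.5, |6|->5.5, |5|->3.5, |6|->5.5, |8|->7
Step 3: Attach original signs; sum ranks with positive sign and with negative sign.
W+ = 2 + 5.5 + 7 = 14.5
W- = 1 + 3.5 + 3.5 + 5.5 = 13.5
(Check: W+ + W- = 28 should equal n(n+1)/2 = 28.)
Step 4: Test statistic W = min(W+, W-) = 13.5.
Step 5: Ties in |d|, so use the tie-corrected normal approximation.
        E[W] = n(n+1)/4 = 7*8/4 = 14.
        Tie groups: |d|=5 (t=2), |d|=6 (t=2); sum(t^3 - t) = 12.
        Var[W] = n(n+1)(2n+1)/24 - sum(t^3-t)/48 = 840/24 - 12/48 = 34.75.
        z = (W - E[W]) / sqrt(Var[W]) = (13.5 - 14) / 5.8949 = -0.0848.
        Two-sided p = 2*Phi(z) = 0.932405.
Step 6: alpha = 0.1. fail to reject H0.

W+ = 14.5, W- = 13.5, W = min = 13.5, p = 0.932405, fail to reject H0.


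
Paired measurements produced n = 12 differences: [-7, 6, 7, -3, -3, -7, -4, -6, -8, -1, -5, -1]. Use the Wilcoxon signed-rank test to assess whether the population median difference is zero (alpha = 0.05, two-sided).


Step 1: Drop any zero differences (none here) and take |d_i|.
|d| = [7, 6, 7, 3, 3, 7, 4, 6, 8, 1, 5, 1]
Step 2: Midrank |d_i| (ties get averaged ranks).
ranks: |7|->10, |6|->7.5, |7|->10, |3|->3.5, |3|->3.5, |7|->10, |4|->5, |6|->7.5, |8|->12, |1|->1.5, |5|->6, |1|->1.5
Step 3: Attach original signs; sum ranks with positive sign and with negative sign.
W+ = 7.5 + 10 = 17.5
W- = 10 + 3.5 + 3.5 + 10 + 5 + 7.5 + 12 + 1.5 + 6 + 1.5 = 60.5
(Check: W+ + W- = 78 should equal n(n+1)/2 = 78.)
Step 4: Test statistic W = min(W+, W-) = 17.5.
Step 5: Ties in |d|, so use the tie-corrected normal approximation.
        E[W] = n(n+1)/4 = 12*13/4 = 39.
        Tie groups: |d|=1 (t=2), |d|=3 (t=2), |d|=6 (t=2), |d|=7 (t=3); sum(t^3 - t) = 42.
        Var[W] = n(n+1)(2n+1)/24 - sum(t^3-t)/48 = 3900/24 - 42/48 = 161.625.
        z = (W - E[W]) / sqrt(Var[W]) = (17.5 - 39) / 12.7132 = -1.6912.
        Two-sided p = 2*Phi(z) = 0.090807.
Step 6: alpha = 0.05. fail to reject H0.

W+ = 17.5, W- = 60.5, W = min = 17.5, p = 0.090807, fail to reject H0.


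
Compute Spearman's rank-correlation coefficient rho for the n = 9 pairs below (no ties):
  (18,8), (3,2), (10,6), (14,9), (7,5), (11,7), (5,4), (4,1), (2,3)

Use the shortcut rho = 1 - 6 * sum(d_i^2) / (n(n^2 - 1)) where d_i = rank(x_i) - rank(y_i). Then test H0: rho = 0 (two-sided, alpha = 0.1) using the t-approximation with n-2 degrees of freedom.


Step 1: Rank x and y separately (midranks; no ties here).
rank(x): 18->9, 3->2, 10->6, 14->8, 7->5, 11->7, 5->4, 4->3, 2->1
rank(y): 8->8, 2->2, 6->6, 9->9, 5->5, 7->7, 4->4, 1->1, 3->3
Step 2: d_i = R_x(i) - R_y(i); compute d_i^2.
  (9-8)^2=1, (2-2)^2=0, (6-6)^2=0, (8-9)^2=1, (5-5)^2=0, (7-7)^2=0, (4-4)^2=0, (3-1)^2=4, (1-3)^2=4
sum(d^2) = 10.
Step 3: rho = 1 - 6*10 / (9*(9^2 - 1)) = 1 - 60/720 = 0.916667.
Step 4: Under H0, t = rho * sqrt((n-2)/(1-rho^2)) = 6.0685 ~ t(7).
Step 5: Two-sided p-value from the t-distribution with 7 df = 0.000507.
Step 6: alpha = 0.1. reject H0.

rho = 0.9167, p = 0.000507, reject H0 at alpha = 0.1.


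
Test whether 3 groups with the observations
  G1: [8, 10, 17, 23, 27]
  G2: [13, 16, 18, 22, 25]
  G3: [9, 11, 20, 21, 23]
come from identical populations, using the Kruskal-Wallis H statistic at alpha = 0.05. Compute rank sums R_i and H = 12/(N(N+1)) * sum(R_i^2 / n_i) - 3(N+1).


Step 1: Combine all N = 15 observations and assign midranks.
sorted (value, group, rank): (8,G1,1), (9,G3,2), (10,G1,3), (11,G3,4), (13,G2,5), (16,G2,6), (17,G1,7), (18,G2,8), (20,G3,9), (21,G3,10), (22,G2,11), (23,G1,12.5), (23,G3,12.5), (25,G2,14), (27,G1,15)
Step 2: Sum ranks within each group.
R_1 = 38.5 (n_1 = 5)
R_2 = 44 (n_2 = 5)
R_3 = 37.5 (n_3 = 5)
Step 3: H = 12/(N(N+1)) * sum(R_i^2/n_i) - 3(N+1)
     = 12/(15*16) * (38.5^2/5 + 44^2/5 + 37.5^2/5) - 3*16
     = 0.050000 * 964.9 - 48
     = 0.245000.
Step 4: Ties present; correction factor C = 1 - 6/(15^3 - 15) = 0.998214. Corrected H = 0.245000 / 0.998214 = 0.245438.
Step 5: Under H0, H ~ chi^2(2); p-value = 0.884512.
Step 6: alpha = 0.05. fail to reject H0.

H = 0.2454, df = 2, p = 0.884512, fail to reject H0.


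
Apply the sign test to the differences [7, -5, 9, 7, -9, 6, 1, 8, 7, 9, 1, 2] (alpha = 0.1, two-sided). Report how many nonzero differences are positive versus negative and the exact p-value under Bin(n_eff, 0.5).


Step 1: Discard zero differences. Original n = 12; n_eff = number of nonzero differences = 12.
Nonzero differences (with sign): +7, -5, +9, +7, -9, +6, +1, +8, +7, +9, +1, +2
Step 2: Count signs: positive = 10, negative = 2.
Step 3: Under H0: P(positive) = 0.5, so the number of positives S ~ Bin(12, 0.5).
Step 4: Two-sided exact p-value = sum of Bin(12,0.5) probabilities at or below the observed probability = 0.038574.
Step 5: alpha = 0.1. reject H0.

n_eff = 12, pos = 10, neg = 2, p = 0.038574, reject H0.


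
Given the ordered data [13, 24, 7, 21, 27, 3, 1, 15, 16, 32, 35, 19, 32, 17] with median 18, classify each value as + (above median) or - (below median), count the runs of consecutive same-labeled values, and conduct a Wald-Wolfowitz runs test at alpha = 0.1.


Step 1: Compute median = 18; label A = above, B = below.
Labels in order: BABAABBBBAAAAB  (n_A = 7, n_B = 7)
Step 2: Count runs R = 7.
Step 3: Under H0 (random ordering), E[R] = 2*n_A*n_B/(n_A+n_B) + 1 = 2*7*7/14 + 1 = 8.0000.
        Var[R] = 2*n_A*n_B*(2*n_A*n_B - n_A - n_B) / ((n_A+n_B)^2 * (n_A+n_B-1)) = 8232/2548 = 3.2308.
        SD[R] = 1.7974.
Step 4: Continuity-corrected z = (R + 0.5 - E[R]) / SD[R] = (7 + 0.5 - 8.0000) / 1.7974 = -0.2782.
Step 5: Two-sided p-value via normal approximation = 2*(1 - Phi(|z|)) = 0.780879.
Step 6: alpha = 0.1. fail to reject H0.

R = 7, z = -0.2782, p = 0.780879, fail to reject H0.


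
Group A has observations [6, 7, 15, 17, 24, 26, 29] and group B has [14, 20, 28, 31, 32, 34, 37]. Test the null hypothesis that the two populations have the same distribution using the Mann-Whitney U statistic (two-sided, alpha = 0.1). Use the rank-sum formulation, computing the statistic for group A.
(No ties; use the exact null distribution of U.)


Step 1: Combine and sort all 14 observations; assign midranks.
sorted (value, group): (6,X), (7,X), (14,Y), (15,X), (17,X), (20,Y), (24,X), (26,X), (28,Y), (29,X), (31,Y), (32,Y), (34,Y), (37,Y)
ranks: 6->1, 7->2, 14->3, 15->4, 17->5, 20->6, 24->7, 26->8, 28->9, 29->10, 31->11, 32->12, 34->13, 37->14
Step 2: Rank sum for X: R1 = 1 + 2 + 4 + 5 + 7 + 8 + 10 = 37.
Step 3: U_X = R1 - n1(n1+1)/2 = 37 - 7*8/2 = 37 - 28 = 9.
       U_Y = n1*n2 - U_X = 49 - 9 = 40.
Step 4: No ties, so the exact null distribution of U (based on enumerating the C(14,7) = 3432 equally likely rank assignments) gives the two-sided p-value.
Step 5: p-value = 0.053030; compare to alpha = 0.1. reject H0.

U_X = 9, p = 0.053030, reject H0 at alpha = 0.1.


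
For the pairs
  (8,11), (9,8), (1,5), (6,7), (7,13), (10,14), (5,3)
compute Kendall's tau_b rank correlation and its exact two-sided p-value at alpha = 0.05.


Step 1: Enumerate the 21 unordered pairs (i,j) with i<j and classify each by sign(x_j-x_i) * sign(y_j-y_i).
  (1,2):dx=+1,dy=-3->D; (1,3):dx=-7,dy=-6->C; (1,4):dx=-2,dy=-4->C; (1,5):dx=-1,dy=+2->D
  (1,6):dx=+2,dy=+3->C; (1,7):dx=-3,dy=-8->C; (2,3):dx=-8,dy=-3->C; (2,4):dx=-3,dy=-1->C
  (2,5):dx=-2,dy=+5->D; (2,6):dx=+1,dy=+6->C; (2,7):dx=-4,dy=-5->C; (3,4):dx=+5,dy=+2->C
  (3,5):dx=+6,dy=+8->C; (3,6):dx=+9,dy=+9->C; (3,7):dx=+4,dy=-2->D; (4,5):dx=+1,dy=+6->C
  (4,6):dx=+4,dy=+7->C; (4,7):dx=-1,dy=-4->C; (5,6):dx=+3,dy=+1->C; (5,7):dx=-2,dy=-10->C
  (6,7):dx=-5,dy=-11->C
Step 2: C = 17, D = 4, total pairs = 21.
Step 3: tau = (C - D)/(n(n-1)/2) = (17 - 4)/21 = 0.619048.
Step 4: Exact two-sided p-value (enumerate n! = 5040 permutations of y under H0): p = 0.069048.
Step 5: alpha = 0.05. fail to reject H0.

tau_b = 0.6190 (C=17, D=4), p = 0.069048, fail to reject H0.


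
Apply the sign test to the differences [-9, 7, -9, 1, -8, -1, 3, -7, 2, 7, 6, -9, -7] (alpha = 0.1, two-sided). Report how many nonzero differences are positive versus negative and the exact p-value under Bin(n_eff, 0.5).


Step 1: Discard zero differences. Original n = 13; n_eff = number of nonzero differences = 13.
Nonzero differences (with sign): -9, +7, -9, +1, -8, -1, +3, -7, +2, +7, +6, -9, -7
Step 2: Count signs: positive = 6, negative = 7.
Step 3: Under H0: P(positive) = 0.5, so the number of positives S ~ Bin(13, 0.5).
Step 4: Two-sided exact p-value = sum of Bin(13,0.5) probabilities at or below the observed probability = 1.000000.
Step 5: alpha = 0.1. fail to reject H0.

n_eff = 13, pos = 6, neg = 7, p = 1.000000, fail to reject H0.


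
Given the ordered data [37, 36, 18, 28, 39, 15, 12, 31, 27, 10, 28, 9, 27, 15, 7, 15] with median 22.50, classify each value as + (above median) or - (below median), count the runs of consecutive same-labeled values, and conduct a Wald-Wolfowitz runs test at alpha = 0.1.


Step 1: Compute median = 22.50; label A = above, B = below.
Labels in order: AABAABBAABABABBB  (n_A = 8, n_B = 8)
Step 2: Count runs R = 10.
Step 3: Under H0 (random ordering), E[R] = 2*n_A*n_B/(n_A+n_B) + 1 = 2*8*8/16 + 1 = 9.0000.
        Var[R] = 2*n_A*n_B*(2*n_A*n_B - n_A - n_B) / ((n_A+n_B)^2 * (n_A+n_B-1)) = 14336/3840 = 3.7333.
        SD[R] = 1.9322.
Step 4: Continuity-corrected z = (R - 0.5 - E[R]) / SD[R] = (10 - 0.5 - 9.0000) / 1.9322 = 0.2588.
Step 5: Two-sided p-value via normal approximation = 2*(1 - Phi(|z|)) = 0.795809.
Step 6: alpha = 0.1. fail to reject H0.

R = 10, z = 0.2588, p = 0.795809, fail to reject H0.


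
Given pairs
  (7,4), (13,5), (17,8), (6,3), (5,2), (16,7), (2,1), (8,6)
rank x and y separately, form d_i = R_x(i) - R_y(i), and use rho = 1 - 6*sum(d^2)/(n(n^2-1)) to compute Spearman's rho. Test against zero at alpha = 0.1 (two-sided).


Step 1: Rank x and y separately (midranks; no ties here).
rank(x): 7->4, 13->6, 17->8, 6->3, 5->2, 16->7, 2->1, 8->5
rank(y): 4->4, 5->5, 8->8, 3->3, 2->2, 7->7, 1->1, 6->6
Step 2: d_i = R_x(i) - R_y(i); compute d_i^2.
  (4-4)^2=0, (6-5)^2=1, (8-8)^2=0, (3-3)^2=0, (2-2)^2=0, (7-7)^2=0, (1-1)^2=0, (5-6)^2=1
sum(d^2) = 2.
Step 3: rho = 1 - 6*2 / (8*(8^2 - 1)) = 1 - 12/504 = 0.976190.
Step 4: Under H0, t = rho * sqrt((n-2)/(1-rho^2)) = 11.0235 ~ t(6).
Step 5: Two-sided p-value from the t-distribution with 6 df = 0.000033.
Step 6: alpha = 0.1. reject H0.

rho = 0.9762, p = 0.000033, reject H0 at alpha = 0.1.


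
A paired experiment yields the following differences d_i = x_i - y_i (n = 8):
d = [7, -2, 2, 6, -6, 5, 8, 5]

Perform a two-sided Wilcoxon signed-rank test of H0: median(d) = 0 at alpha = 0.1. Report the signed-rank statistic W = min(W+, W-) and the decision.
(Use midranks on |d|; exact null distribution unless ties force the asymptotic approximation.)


Step 1: Drop any zero differences (none here) and take |d_i|.
|d| = [7, 2, 2, 6, 6, 5, 8, 5]
Step 2: Midrank |d_i| (ties get averaged ranks).
ranks: |7|->7, |2|->1.5, |2|->1.5, |6|->5.5, |6|->5.5, |5|->3.5, |8|->8, |5|->3.5
Step 3: Attach original signs; sum ranks with positive sign and with negative sign.
W+ = 7 + 1.5 + 5.5 + 3.5 + 8 + 3.5 = 29
W- = 1.5 + 5.5 = 7
(Check: W+ + W- = 36 should equal n(n+1)/2 = 36.)
Step 4: Test statistic W = min(W+, W-) = 7.
Step 5: Ties in |d|, so use the tie-corrected normal approximation.
        E[W] = n(n+1)/4 = 8*9/4 = 18.
        Tie groups: |d|=2 (t=2), |d|=5 (t=2), |d|=6 (t=2); sum(t^3 - t) = 18.
        Var[W] = n(n+1)(2n+1)/24 - sum(t^3-t)/48 = 1224/24 - 18/48 = 50.625.
        z = (W - E[W]) / sqrt(Var[W]) = (7 - 18) / 7.1151 = -1.5460.
        Two-sided p = 2*Phi(z) = 0.122104.
Step 6: alpha = 0.1. fail to reject H0.

W+ = 29, W- = 7, W = min = 7, p = 0.122104, fail to reject H0.


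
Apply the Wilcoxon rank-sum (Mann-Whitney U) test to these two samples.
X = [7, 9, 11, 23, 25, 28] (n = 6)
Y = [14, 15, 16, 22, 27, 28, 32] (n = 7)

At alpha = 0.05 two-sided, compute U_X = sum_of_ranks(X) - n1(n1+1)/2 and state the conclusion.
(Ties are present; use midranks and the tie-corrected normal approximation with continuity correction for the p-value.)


Step 1: Combine and sort all 13 observations; assign midranks.
sorted (value, group): (7,X), (9,X), (11,X), (14,Y), (15,Y), (16,Y), (22,Y), (23,X), (25,X), (27,Y), (28,X), (28,Y), (32,Y)
ranks: 7->1, 9->2, 11->3, 14->4, 15->5, 16->6, 22->7, 23->8, 25->9, 27->10, 28->11.5, 28->11.5, 32->13
Step 2: Rank sum for X: R1 = 1 + 2 + 3 + 8 + 9 + 11.5 = 34.5.
Step 3: U_X = R1 - n1(n1+1)/2 = 34.5 - 6*7/2 = 34.5 - 21 = 13.5.
       U_Y = n1*n2 - U_X = 42 - 13.5 = 28.5.
Step 4: Ties are present, so use the tie-corrected normal approximation (with continuity correction) for the p-value.
Step 5: p-value = 0.316645; compare to alpha = 0.05. fail to reject H0.

U_X = 13.5, p = 0.316645, fail to reject H0 at alpha = 0.05.


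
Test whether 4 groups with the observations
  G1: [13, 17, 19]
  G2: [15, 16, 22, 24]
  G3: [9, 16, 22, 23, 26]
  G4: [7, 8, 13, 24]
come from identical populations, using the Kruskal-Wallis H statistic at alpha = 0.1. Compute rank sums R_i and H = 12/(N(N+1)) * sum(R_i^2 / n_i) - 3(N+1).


Step 1: Combine all N = 16 observations and assign midranks.
sorted (value, group, rank): (7,G4,1), (8,G4,2), (9,G3,3), (13,G1,4.5), (13,G4,4.5), (15,G2,6), (16,G2,7.5), (16,G3,7.5), (17,G1,9), (19,G1,10), (22,G2,11.5), (22,G3,11.5), (23,G3,13), (24,G2,14.5), (24,G4,14.5), (26,G3,16)
Step 2: Sum ranks within each group.
R_1 = 23.5 (n_1 = 3)
R_2 = 39.5 (n_2 = 4)
R_3 = 51 (n_3 = 5)
R_4 = 22 (n_4 = 4)
Step 3: H = 12/(N(N+1)) * sum(R_i^2/n_i) - 3(N+1)
     = 12/(16*17) * (23.5^2/3 + 39.5^2/4 + 51^2/5 + 22^2/4) - 3*17
     = 0.044118 * 1215.35 - 51
     = 2.618199.
Step 4: Ties present; correction factor C = 1 - 24/(16^3 - 16) = 0.994118. Corrected H = 2.618199 / 0.994118 = 2.633691.
Step 5: Under H0, H ~ chi^2(3); p-value = 0.451614.
Step 6: alpha = 0.1. fail to reject H0.

H = 2.6337, df = 3, p = 0.451614, fail to reject H0.


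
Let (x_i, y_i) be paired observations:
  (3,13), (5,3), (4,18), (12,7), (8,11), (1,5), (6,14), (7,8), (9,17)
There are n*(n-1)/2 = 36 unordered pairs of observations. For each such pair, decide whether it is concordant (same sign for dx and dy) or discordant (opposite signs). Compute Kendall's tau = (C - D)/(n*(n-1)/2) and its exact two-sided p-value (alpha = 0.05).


Step 1: Enumerate the 36 unordered pairs (i,j) with i<j and classify each by sign(x_j-x_i) * sign(y_j-y_i).
  (1,2):dx=+2,dy=-10->D; (1,3):dx=+1,dy=+5->C; (1,4):dx=+9,dy=-6->D; (1,5):dx=+5,dy=-2->D
  (1,6):dx=-2,dy=-8->C; (1,7):dx=+3,dy=+1->C; (1,8):dx=+4,dy=-5->D; (1,9):dx=+6,dy=+4->C
  (2,3):dx=-1,dy=+15->D; (2,4):dx=+7,dy=+4->C; (2,5):dx=+3,dy=+8->C; (2,6):dx=-4,dy=+2->D
  (2,7):dx=+1,dy=+11->C; (2,8):dx=+2,dy=+5->C; (2,9):dx=+4,dy=+14->C; (3,4):dx=+8,dy=-11->D
  (3,5):dx=+4,dy=-7->D; (3,6):dx=-3,dy=-13->C; (3,7):dx=+2,dy=-4->D; (3,8):dx=+3,dy=-10->D
  (3,9):dx=+5,dy=-1->D; (4,5):dx=-4,dy=+4->D; (4,6):dx=-11,dy=-2->C; (4,7):dx=-6,dy=+7->D
  (4,8):dx=-5,dy=+1->D; (4,9):dx=-3,dy=+10->D; (5,6):dx=-7,dy=-6->C; (5,7):dx=-2,dy=+3->D
  (5,8):dx=-1,dy=-3->C; (5,9):dx=+1,dy=+6->C; (6,7):dx=+5,dy=+9->C; (6,8):dx=+6,dy=+3->C
  (6,9):dx=+8,dy=+12->C; (7,8):dx=+1,dy=-6->D; (7,9):dx=+3,dy=+3->C; (8,9):dx=+2,dy=+9->C
Step 2: C = 19, D = 17, total pairs = 36.
Step 3: tau = (C - D)/(n(n-1)/2) = (19 - 17)/36 = 0.055556.
Step 4: Exact two-sided p-value (enumerate n! = 362880 permutations of y under H0): p = 0.919455.
Step 5: alpha = 0.05. fail to reject H0.

tau_b = 0.0556 (C=19, D=17), p = 0.919455, fail to reject H0.


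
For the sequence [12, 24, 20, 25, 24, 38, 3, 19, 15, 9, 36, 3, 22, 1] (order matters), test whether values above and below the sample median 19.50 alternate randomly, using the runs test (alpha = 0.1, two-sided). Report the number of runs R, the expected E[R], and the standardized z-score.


Step 1: Compute median = 19.50; label A = above, B = below.
Labels in order: BAAAAABBBBABAB  (n_A = 7, n_B = 7)
Step 2: Count runs R = 7.
Step 3: Under H0 (random ordering), E[R] = 2*n_A*n_B/(n_A+n_B) + 1 = 2*7*7/14 + 1 = 8.0000.
        Var[R] = 2*n_A*n_B*(2*n_A*n_B - n_A - n_B) / ((n_A+n_B)^2 * (n_A+n_B-1)) = 8232/2548 = 3.2308.
        SD[R] = 1.7974.
Step 4: Continuity-corrected z = (R + 0.5 - E[R]) / SD[R] = (7 + 0.5 - 8.0000) / 1.7974 = -0.2782.
Step 5: Two-sided p-value via normal approximation = 2*(1 - Phi(|z|)) = 0.780879.
Step 6: alpha = 0.1. fail to reject H0.

R = 7, z = -0.2782, p = 0.780879, fail to reject H0.


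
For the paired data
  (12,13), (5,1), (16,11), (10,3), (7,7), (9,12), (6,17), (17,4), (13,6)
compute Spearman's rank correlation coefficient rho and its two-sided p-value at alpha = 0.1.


Step 1: Rank x and y separately (midranks; no ties here).
rank(x): 12->6, 5->1, 16->8, 10->5, 7->3, 9->4, 6->2, 17->9, 13->7
rank(y): 13->8, 1->1, 11->6, 3->2, 7->5, 12->7, 17->9, 4->3, 6->4
Step 2: d_i = R_x(i) - R_y(i); compute d_i^2.
  (6-8)^2=4, (1-1)^2=0, (8-6)^2=4, (5-2)^2=9, (3-5)^2=4, (4-7)^2=9, (2-9)^2=49, (9-3)^2=36, (7-4)^2=9
sum(d^2) = 124.
Step 3: rho = 1 - 6*124 / (9*(9^2 - 1)) = 1 - 744/720 = -0.033333.
Step 4: Under H0, t = rho * sqrt((n-2)/(1-rho^2)) = -0.0882 ~ t(7).
Step 5: Two-sided p-value from the t-distribution with 7 df = 0.932157.
Step 6: alpha = 0.1. fail to reject H0.

rho = -0.0333, p = 0.932157, fail to reject H0 at alpha = 0.1.


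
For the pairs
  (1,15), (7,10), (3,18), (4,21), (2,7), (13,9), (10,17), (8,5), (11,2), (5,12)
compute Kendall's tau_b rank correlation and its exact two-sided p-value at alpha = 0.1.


Step 1: Enumerate the 45 unordered pairs (i,j) with i<j and classify each by sign(x_j-x_i) * sign(y_j-y_i).
  (1,2):dx=+6,dy=-5->D; (1,3):dx=+2,dy=+3->C; (1,4):dx=+3,dy=+6->C; (1,5):dx=+1,dy=-8->D
  (1,6):dx=+12,dy=-6->D; (1,7):dx=+9,dy=+2->C; (1,8):dx=+7,dy=-10->D; (1,9):dx=+10,dy=-13->D
  (1,10):dx=+4,dy=-3->D; (2,3):dx=-4,dy=+8->D; (2,4):dx=-3,dy=+11->D; (2,5):dx=-5,dy=-3->C
  (2,6):dx=+6,dy=-1->D; (2,7):dx=+3,dy=+7->C; (2,8):dx=+1,dy=-5->D; (2,9):dx=+4,dy=-8->D
  (2,10):dx=-2,dy=+2->D; (3,4):dx=+1,dy=+3->C; (3,5):dx=-1,dy=-11->C; (3,6):dx=+10,dy=-9->D
  (3,7):dx=+7,dy=-1->D; (3,8):dx=+5,dy=-13->D; (3,9):dx=+8,dy=-16->D; (3,10):dx=+2,dy=-6->D
  (4,5):dx=-2,dy=-14->C; (4,6):dx=+9,dy=-12->D; (4,7):dx=+6,dy=-4->D; (4,8):dx=+4,dy=-16->D
  (4,9):dx=+7,dy=-19->D; (4,10):dx=+1,dy=-9->D; (5,6):dx=+11,dy=+2->C; (5,7):dx=+8,dy=+10->C
  (5,8):dx=+6,dy=-2->D; (5,9):dx=+9,dy=-5->D; (5,10):dx=+3,dy=+5->C; (6,7):dx=-3,dy=+8->D
  (6,8):dx=-5,dy=-4->C; (6,9):dx=-2,dy=-7->C; (6,10):dx=-8,dy=+3->D; (7,8):dx=-2,dy=-12->C
  (7,9):dx=+1,dy=-15->D; (7,10):dx=-5,dy=-5->C; (8,9):dx=+3,dy=-3->D; (8,10):dx=-3,dy=+7->D
  (9,10):dx=-6,dy=+10->D
Step 2: C = 15, D = 30, total pairs = 45.
Step 3: tau = (C - D)/(n(n-1)/2) = (15 - 30)/45 = -0.333333.
Step 4: Exact two-sided p-value (enumerate n! = 3628800 permutations of y under H0): p = 0.216373.
Step 5: alpha = 0.1. fail to reject H0.

tau_b = -0.3333 (C=15, D=30), p = 0.216373, fail to reject H0.


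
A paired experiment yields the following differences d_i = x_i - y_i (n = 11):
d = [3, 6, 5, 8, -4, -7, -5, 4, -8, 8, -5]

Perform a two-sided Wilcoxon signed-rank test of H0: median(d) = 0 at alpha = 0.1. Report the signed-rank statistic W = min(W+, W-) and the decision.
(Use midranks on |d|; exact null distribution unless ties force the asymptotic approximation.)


Step 1: Drop any zero differences (none here) and take |d_i|.
|d| = [3, 6, 5, 8, 4, 7, 5, 4, 8, 8, 5]
Step 2: Midrank |d_i| (ties get averaged ranks).
ranks: |3|->1, |6|->7, |5|->5, |8|->10, |4|->2.5, |7|->8, |5|->5, |4|->2.5, |8|->10, |8|->10, |5|->5
Step 3: Attach original signs; sum ranks with positive sign and with negative sign.
W+ = 1 + 7 + 5 + 10 + 2.5 + 10 = 35.5
W- = 2.5 + 8 + 5 + 10 + 5 = 30.5
(Check: W+ + W- = 66 should equal n(n+1)/2 = 66.)
Step 4: Test statistic W = min(W+, W-) = 30.5.
Step 5: Ties in |d|, so use the tie-corrected normal approximation.
        E[W] = n(n+1)/4 = 11*12/4 = 33.
        Tie groups: |d|=4 (t=2), |d|=5 (t=3), |d|=8 (t=3); sum(t^3 - t) = 54.
        Var[W] = n(n+1)(2n+1)/24 - sum(t^3-t)/48 = 3036/24 - 54/48 = 125.375.
        z = (W - E[W]) / sqrt(Var[W]) = (30.5 - 33) / 11.1971 = -0.2233.
        Two-sided p = 2*Phi(z) = 0.823324.
Step 6: alpha = 0.1. fail to reject H0.

W+ = 35.5, W- = 30.5, W = min = 30.5, p = 0.823324, fail to reject H0.


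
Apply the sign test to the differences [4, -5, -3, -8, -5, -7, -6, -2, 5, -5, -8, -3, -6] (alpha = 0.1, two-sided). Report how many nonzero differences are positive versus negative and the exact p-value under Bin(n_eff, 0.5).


Step 1: Discard zero differences. Original n = 13; n_eff = number of nonzero differences = 13.
Nonzero differences (with sign): +4, -5, -3, -8, -5, -7, -6, -2, +5, -5, -8, -3, -6
Step 2: Count signs: positive = 2, negative = 11.
Step 3: Under H0: P(positive) = 0.5, so the number of positives S ~ Bin(13, 0.5).
Step 4: Two-sided exact p-value = sum of Bin(13,0.5) probabilities at or below the observed probability = 0.022461.
Step 5: alpha = 0.1. reject H0.

n_eff = 13, pos = 2, neg = 11, p = 0.022461, reject H0.


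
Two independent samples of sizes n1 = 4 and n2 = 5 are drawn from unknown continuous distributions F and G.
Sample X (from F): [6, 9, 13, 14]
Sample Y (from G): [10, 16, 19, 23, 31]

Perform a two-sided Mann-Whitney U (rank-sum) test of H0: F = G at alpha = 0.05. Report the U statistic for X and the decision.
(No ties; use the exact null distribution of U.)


Step 1: Combine and sort all 9 observations; assign midranks.
sorted (value, group): (6,X), (9,X), (10,Y), (13,X), (14,X), (16,Y), (19,Y), (23,Y), (31,Y)
ranks: 6->1, 9->2, 10->3, 13->4, 14->5, 16->6, 19->7, 23->8, 31->9
Step 2: Rank sum for X: R1 = 1 + 2 + 4 + 5 = 12.
Step 3: U_X = R1 - n1(n1+1)/2 = 12 - 4*5/2 = 12 - 10 = 2.
       U_Y = n1*n2 - U_X = 20 - 2 = 18.
Step 4: No ties, so the exact null distribution of U (based on enumerating the C(9,4) = 126 equally likely rank assignments) gives the two-sided p-value.
Step 5: p-value = 0.063492; compare to alpha = 0.05. fail to reject H0.

U_X = 2, p = 0.063492, fail to reject H0 at alpha = 0.05.


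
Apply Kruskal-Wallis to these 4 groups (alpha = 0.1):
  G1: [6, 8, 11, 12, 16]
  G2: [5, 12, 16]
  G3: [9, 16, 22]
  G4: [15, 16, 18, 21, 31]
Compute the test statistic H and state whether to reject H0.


Step 1: Combine all N = 16 observations and assign midranks.
sorted (value, group, rank): (5,G2,1), (6,G1,2), (8,G1,3), (9,G3,4), (11,G1,5), (12,G1,6.5), (12,G2,6.5), (15,G4,8), (16,G1,10.5), (16,G2,10.5), (16,G3,10.5), (16,G4,10.5), (18,G4,13), (21,G4,14), (22,G3,15), (31,G4,16)
Step 2: Sum ranks within each group.
R_1 = 27 (n_1 = 5)
R_2 = 18 (n_2 = 3)
R_3 = 29.5 (n_3 = 3)
R_4 = 61.5 (n_4 = 5)
Step 3: H = 12/(N(N+1)) * sum(R_i^2/n_i) - 3(N+1)
     = 12/(16*17) * (27^2/5 + 18^2/3 + 29.5^2/3 + 61.5^2/5) - 3*17
     = 0.044118 * 1300.33 - 51
     = 6.367647.
Step 4: Ties present; correction factor C = 1 - 66/(16^3 - 16) = 0.983824. Corrected H = 6.367647 / 0.983824 = 6.472347.
Step 5: Under H0, H ~ chi^2(3); p-value = 0.090759.
Step 6: alpha = 0.1. reject H0.

H = 6.4723, df = 3, p = 0.090759, reject H0.


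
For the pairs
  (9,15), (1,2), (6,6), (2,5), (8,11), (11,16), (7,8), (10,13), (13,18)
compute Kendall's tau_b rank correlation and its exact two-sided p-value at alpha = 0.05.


Step 1: Enumerate the 36 unordered pairs (i,j) with i<j and classify each by sign(x_j-x_i) * sign(y_j-y_i).
  (1,2):dx=-8,dy=-13->C; (1,3):dx=-3,dy=-9->C; (1,4):dx=-7,dy=-10->C; (1,5):dx=-1,dy=-4->C
  (1,6):dx=+2,dy=+1->C; (1,7):dx=-2,dy=-7->C; (1,8):dx=+1,dy=-2->D; (1,9):dx=+4,dy=+3->C
  (2,3):dx=+5,dy=+4->C; (2,4):dx=+1,dy=+3->C; (2,5):dx=+7,dy=+9->C; (2,6):dx=+10,dy=+14->C
  (2,7):dx=+6,dy=+6->C; (2,8):dx=+9,dy=+11->C; (2,9):dx=+12,dy=+16->C; (3,4):dx=-4,dy=-1->C
  (3,5):dx=+2,dy=+5->C; (3,6):dx=+5,dy=+10->C; (3,7):dx=+1,dy=+2->C; (3,8):dx=+4,dy=+7->C
  (3,9):dx=+7,dy=+12->C; (4,5):dx=+6,dy=+6->C; (4,6):dx=+9,dy=+11->C; (4,7):dx=+5,dy=+3->C
  (4,8):dx=+8,dy=+8->C; (4,9):dx=+11,dy=+13->C; (5,6):dx=+3,dy=+5->C; (5,7):dx=-1,dy=-3->C
  (5,8):dx=+2,dy=+2->C; (5,9):dx=+5,dy=+7->C; (6,7):dx=-4,dy=-8->C; (6,8):dx=-1,dy=-3->C
  (6,9):dx=+2,dy=+2->C; (7,8):dx=+3,dy=+5->C; (7,9):dx=+6,dy=+10->C; (8,9):dx=+3,dy=+5->C
Step 2: C = 35, D = 1, total pairs = 36.
Step 3: tau = (C - D)/(n(n-1)/2) = (35 - 1)/36 = 0.944444.
Step 4: Exact two-sided p-value (enumerate n! = 362880 permutations of y under H0): p = 0.000050.
Step 5: alpha = 0.05. reject H0.

tau_b = 0.9444 (C=35, D=1), p = 0.000050, reject H0.


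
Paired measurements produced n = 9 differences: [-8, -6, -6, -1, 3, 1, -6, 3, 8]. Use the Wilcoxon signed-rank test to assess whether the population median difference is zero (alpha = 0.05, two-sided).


Step 1: Drop any zero differences (none here) and take |d_i|.
|d| = [8, 6, 6, 1, 3, 1, 6, 3, 8]
Step 2: Midrank |d_i| (ties get averaged ranks).
ranks: |8|->8.5, |6|->6, |6|->6, |1|->1.5, |3|->3.5, |1|->1.5, |6|->6, |3|->3.5, |8|->8.5
Step 3: Attach original signs; sum ranks with positive sign and with negative sign.
W+ = 3.5 + 1.5 + 3.5 + 8.5 = 17
W- = 8.5 + 6 + 6 + 1.5 + 6 = 28
(Check: W+ + W- = 45 should equal n(n+1)/2 = 45.)
Step 4: Test statistic W = min(W+, W-) = 17.
Step 5: Ties in |d|, so use the tie-corrected normal approximation.
        E[W] = n(n+1)/4 = 9*10/4 = 22.5.
        Tie groups: |d|=1 (t=2), |d|=3 (t=2), |d|=6 (t=3), |d|=8 (t=2); sum(t^3 - t) = 42.
        Var[W] = n(n+1)(2n+1)/24 - sum(t^3-t)/48 = 1710/24 - 42/48 = 70.375.
        z = (W - E[W]) / sqrt(Var[W]) = (17 - 22.5) / 8.3890 = -0.6556.
        Two-sided p = 2*Phi(z) = 0.512067.
Step 6: alpha = 0.05. fail to reject H0.

W+ = 17, W- = 28, W = min = 17, p = 0.512067, fail to reject H0.


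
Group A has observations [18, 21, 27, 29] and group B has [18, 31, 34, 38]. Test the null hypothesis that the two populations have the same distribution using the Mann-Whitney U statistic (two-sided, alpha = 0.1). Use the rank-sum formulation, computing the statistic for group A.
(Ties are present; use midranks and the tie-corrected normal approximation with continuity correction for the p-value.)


Step 1: Combine and sort all 8 observations; assign midranks.
sorted (value, group): (18,X), (18,Y), (21,X), (27,X), (29,X), (31,Y), (34,Y), (38,Y)
ranks: 18->1.5, 18->1.5, 21->3, 27->4, 29->5, 31->6, 34->7, 38->8
Step 2: Rank sum for X: R1 = 1.5 + 3 + 4 + 5 = 13.5.
Step 3: U_X = R1 - n1(n1+1)/2 = 13.5 - 4*5/2 = 13.5 - 10 = 3.5.
       U_Y = n1*n2 - U_X = 16 - 3.5 = 12.5.
Step 4: Ties are present, so use the tie-corrected normal approximation (with continuity correction) for the p-value.
Step 5: p-value = 0.245383; compare to alpha = 0.1. fail to reject H0.

U_X = 3.5, p = 0.245383, fail to reject H0 at alpha = 0.1.
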